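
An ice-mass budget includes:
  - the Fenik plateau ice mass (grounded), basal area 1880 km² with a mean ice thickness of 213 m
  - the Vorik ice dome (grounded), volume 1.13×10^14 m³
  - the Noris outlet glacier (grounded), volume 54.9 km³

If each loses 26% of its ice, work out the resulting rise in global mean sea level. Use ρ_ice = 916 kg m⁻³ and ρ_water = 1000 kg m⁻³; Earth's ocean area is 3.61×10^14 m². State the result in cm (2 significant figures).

Fenik: ice volume = 1880 km² × 213 m = 400.4 km³; 0.26 × 400.4 × (916/1000) = 95.37 km³ of water.
Vorik: 0.26 × 1.13×10^14 m³ × (916/1000) = 2.691×10^13 m³ of water.
Noris: 0.26 × 54.9 km³ × (916/1000) = 13.07 km³ of water.
Total added water ≈ 2.702×10^13 m³ over 3.61×10^14 m² → Δh = 0.0748 m = 7.5 cm.

≈ 7.5 cm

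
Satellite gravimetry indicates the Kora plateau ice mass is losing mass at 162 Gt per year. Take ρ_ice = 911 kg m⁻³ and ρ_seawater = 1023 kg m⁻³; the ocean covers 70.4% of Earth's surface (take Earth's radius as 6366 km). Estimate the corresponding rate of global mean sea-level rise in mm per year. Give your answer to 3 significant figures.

ρ_w = 1023 kg m⁻³. Annual water volume added = 162 Gt / ρ_w = 1.620×10^14 kg / 1023 kg m⁻³ = 1.584×10^11 m³.
Δh per year = 1.584×10^11 / 3.59×10^14 = 4.42×10^-4 m = 0.442 mm.

≈ 0.442 mm/yr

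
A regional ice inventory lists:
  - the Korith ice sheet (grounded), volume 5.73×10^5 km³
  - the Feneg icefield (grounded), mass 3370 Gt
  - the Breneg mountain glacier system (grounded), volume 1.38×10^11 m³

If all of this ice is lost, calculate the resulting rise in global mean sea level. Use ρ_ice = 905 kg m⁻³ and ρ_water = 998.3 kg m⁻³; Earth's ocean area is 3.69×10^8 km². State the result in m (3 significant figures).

≈ 1.42 m

Korith: 5.73×10^5 km³ × (905/998.3) = 5.194×10^5 km³ of water.
Feneg: 3370 Gt = 3.370×10^15 kg; dividing by ρ_w = 998.3 kg m⁻³ gives 3.376×10^12 m³ of water.
Breneg: 1.38×10^11 m³ × (905/998.3) = 1.251×10^11 m³ of water.
Total added water ≈ 5.229×10^14 m³ over 3.69×10^14 m² → Δh = 1.42 m.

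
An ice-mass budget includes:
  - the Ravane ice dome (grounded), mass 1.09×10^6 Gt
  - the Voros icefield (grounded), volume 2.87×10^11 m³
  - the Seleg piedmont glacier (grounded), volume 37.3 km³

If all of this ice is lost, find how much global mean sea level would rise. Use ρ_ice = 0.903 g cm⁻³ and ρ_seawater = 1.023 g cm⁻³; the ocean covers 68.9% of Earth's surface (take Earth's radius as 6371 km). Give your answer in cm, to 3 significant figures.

Ravane: 1.09×10^6 Gt = 1.090×10^18 kg; dividing by ρ_w = 1.023 g cm⁻³ = 1023 kg m⁻³ gives 1.065×10^15 m³ of water.
Voros: 2.87×10^11 m³ × (903/1023) = 2.533×10^11 m³ of water.
Seleg: 37.3 km³ × (903/1023) = 32.92 km³ of water.
Total added water ≈ 1.066×10^15 m³ over 3.51×10^14 m² → Δh = 3.03 m = 303 cm.

≈ 303 cm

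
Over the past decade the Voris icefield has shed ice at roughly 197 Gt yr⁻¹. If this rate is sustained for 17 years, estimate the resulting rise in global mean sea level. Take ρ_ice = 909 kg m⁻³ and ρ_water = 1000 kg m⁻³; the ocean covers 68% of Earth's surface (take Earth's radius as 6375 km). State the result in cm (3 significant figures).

Total mass lost = 197 Gt/yr × 17 yr = 3349 Gt = 3.349×10^15 kg.
ρ_w = 1000 kg m⁻³, so water volume = 3.349×10^15 / 1000 = 3.349×10^12 m³.
Δh = 3.349×10^12 / 3.47×10^14 = 9.64×10^-3 m = 0.964 cm.

≈ 0.964 cm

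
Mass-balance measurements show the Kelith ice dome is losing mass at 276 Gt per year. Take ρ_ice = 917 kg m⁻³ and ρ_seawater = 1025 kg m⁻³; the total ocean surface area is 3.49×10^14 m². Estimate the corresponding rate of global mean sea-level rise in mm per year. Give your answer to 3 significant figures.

ρ_w = 1025 kg m⁻³. Annual water volume added = 276 Gt / ρ_w = 2.760×10^14 kg / 1025 kg m⁻³ = 2.693×10^11 m³.
Δh per year = 2.693×10^11 / 3.49×10^14 = 7.72×10^-4 m = 0.772 mm.

≈ 0.772 mm/yr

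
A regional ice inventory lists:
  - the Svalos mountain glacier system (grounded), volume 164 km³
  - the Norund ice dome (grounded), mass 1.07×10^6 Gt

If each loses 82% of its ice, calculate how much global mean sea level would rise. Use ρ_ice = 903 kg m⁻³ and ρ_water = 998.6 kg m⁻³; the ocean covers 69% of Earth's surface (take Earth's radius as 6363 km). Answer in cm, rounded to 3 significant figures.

≈ 250 cm

Svalos: 0.82 × 164 km³ × (903/998.6) = 121.6 km³ of water.
Norund: 0.82 × 1.07×10^6 Gt = 8.774×10^17 kg; dividing by ρ_w = 998.6 kg m⁻³ gives 8.786×10^14 m³ of water.
Total added water ≈ 8.788×10^14 m³ over 3.51×10^14 m² → Δh = 2.50 m = 250 cm.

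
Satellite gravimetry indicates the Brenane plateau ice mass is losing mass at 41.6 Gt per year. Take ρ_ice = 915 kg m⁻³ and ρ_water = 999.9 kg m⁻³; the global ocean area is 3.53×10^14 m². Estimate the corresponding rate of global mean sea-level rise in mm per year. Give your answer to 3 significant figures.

ρ_w = 999.9 kg m⁻³. Annual water volume added = 41.6 Gt / ρ_w = 4.160×10^13 kg / 999.9 kg m⁻³ = 4.160×10^10 m³.
Δh per year = 4.160×10^10 / 3.53×10^14 = 1.18×10^-4 m = 0.118 mm.

≈ 0.118 mm/yr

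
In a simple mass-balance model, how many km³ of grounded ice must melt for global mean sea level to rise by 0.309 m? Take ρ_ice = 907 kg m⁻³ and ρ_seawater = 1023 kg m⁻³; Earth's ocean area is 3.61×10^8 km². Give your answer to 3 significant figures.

Required water volume = Δh × A = 0.309 m × 3.61×10^14 m² = 1.115×10^14 m³ = 1.115×10^5 km³.
Ice volume = water volume × ρ_w/ρ_ice = 1.115×10^5 × 1023/907 = 1.26×10^5 km³.

≈ 1.26×10^5 km³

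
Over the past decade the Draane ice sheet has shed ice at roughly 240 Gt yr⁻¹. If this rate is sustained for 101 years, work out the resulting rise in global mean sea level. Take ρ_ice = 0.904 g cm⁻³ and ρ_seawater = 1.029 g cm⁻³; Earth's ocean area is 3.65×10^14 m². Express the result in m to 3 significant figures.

Total mass lost = 240 Gt/yr × 101 yr = 2.424×10^4 Gt = 2.424×10^16 kg.
ρ_w = 1.029 g cm⁻³ = 1029 kg m⁻³, so water volume = 2.424×10^16 / 1029 = 2.356×10^13 m³.
Δh = 2.356×10^13 / 3.65×10^14 = 0.0645 m.

≈ 0.0645 m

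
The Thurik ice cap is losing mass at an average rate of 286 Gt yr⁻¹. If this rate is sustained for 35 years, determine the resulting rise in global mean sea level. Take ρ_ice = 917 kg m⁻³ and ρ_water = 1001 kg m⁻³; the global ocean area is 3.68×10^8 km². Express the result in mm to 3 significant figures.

Total mass lost = 286 Gt/yr × 35 yr = 1.001×10^4 Gt = 1.001×10^16 kg.
ρ_w = 1001 kg m⁻³, so water volume = 1.001×10^16 / 1001 = 1.000×10^13 m³.
Δh = 1.000×10^13 / 3.68×10^14 = 0.0272 m = 27.2 mm.

≈ 27.2 mm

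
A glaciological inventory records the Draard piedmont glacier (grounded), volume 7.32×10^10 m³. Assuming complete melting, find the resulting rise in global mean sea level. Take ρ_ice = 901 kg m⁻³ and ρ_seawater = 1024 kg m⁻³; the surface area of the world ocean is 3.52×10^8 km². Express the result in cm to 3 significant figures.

≈ 0.0183 cm

Draard: 7.32×10^10 m³ × (901/1024) = 6.441×10^10 m³ of water.
Spread over 3.52×10^14 m² of ocean, Δh = 6.441×10^10 / 3.52×10^14 = 1.83×10^-4 m = 0.0183 cm.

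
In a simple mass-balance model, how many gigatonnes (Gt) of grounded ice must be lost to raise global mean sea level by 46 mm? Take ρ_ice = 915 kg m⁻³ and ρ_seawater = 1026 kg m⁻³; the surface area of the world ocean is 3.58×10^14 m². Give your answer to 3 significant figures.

≈ 1.69×10^4 Gt

Required water volume = Δh × A = 0.046 m × 3.58×10^14 m² = 1.647×10^13 m³.
ρ_w = 1026 kg m⁻³, so the mass of water = 1.647×10^13 m³ × 1026 kg m⁻³ = 1.690×10^16 kg = 1.69×10^4 Gt (and the same mass of ice, by conservation).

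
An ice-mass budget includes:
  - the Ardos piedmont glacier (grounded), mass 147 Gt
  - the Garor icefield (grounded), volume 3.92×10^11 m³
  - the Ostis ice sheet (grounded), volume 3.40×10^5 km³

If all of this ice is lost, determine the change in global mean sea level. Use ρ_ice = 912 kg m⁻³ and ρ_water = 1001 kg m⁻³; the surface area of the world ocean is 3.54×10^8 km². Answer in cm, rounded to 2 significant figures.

≈ 88 cm

Ardos: 147 Gt = 1.470×10^14 kg; dividing by ρ_w = 1001 kg m⁻³ gives 1.469×10^11 m³ of water.
Garor: 3.92×10^11 m³ × (912/1001) = 3.571×10^11 m³ of water.
Ostis: 3.40×10^5 km³ × (912/1001) = 3.098×10^5 km³ of water.
Total added water ≈ 3.103×10^14 m³ over 3.54×10^14 m² → Δh = 0.876 m = 88 cm.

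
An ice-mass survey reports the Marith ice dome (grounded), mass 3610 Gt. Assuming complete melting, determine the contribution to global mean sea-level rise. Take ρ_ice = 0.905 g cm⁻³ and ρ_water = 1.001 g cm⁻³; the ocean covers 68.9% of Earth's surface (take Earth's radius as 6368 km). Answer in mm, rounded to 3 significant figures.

≈ 10.3 mm

Marith: 3610 Gt = 3.610×10^15 kg; dividing by ρ_w = 1.001 g cm⁻³ = 1001 kg m⁻³ gives 3.606×10^12 m³ of water.
Spread over 3.51×10^14 m² of ocean, Δh = 3.606×10^12 / 3.51×10^14 = 0.0103 m = 10.3 mm.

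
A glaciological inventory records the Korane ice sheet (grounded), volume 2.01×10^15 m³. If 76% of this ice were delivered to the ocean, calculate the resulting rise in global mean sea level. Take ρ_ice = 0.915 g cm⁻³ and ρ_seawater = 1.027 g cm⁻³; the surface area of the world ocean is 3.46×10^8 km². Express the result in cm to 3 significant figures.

Korane: 0.76 × 2.01×10^15 m³ × (915/1027) = 1.361×10^15 m³ of water.
Spread over 3.46×10^14 m² of ocean, Δh = 1.361×10^15 / 3.46×10^14 = 3.93 m = 393 cm.

≈ 393 cm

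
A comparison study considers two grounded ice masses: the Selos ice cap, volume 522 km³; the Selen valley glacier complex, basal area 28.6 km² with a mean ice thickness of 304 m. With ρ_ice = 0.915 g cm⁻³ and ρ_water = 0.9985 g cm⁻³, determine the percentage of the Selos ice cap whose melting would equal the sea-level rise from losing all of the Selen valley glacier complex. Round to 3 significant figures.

Equal sea-level rise means equal mass of meltwater, i.e. equal mass of ice lost.
Ice mass of Selen: 7.955×10^12 kg; ice mass of Selos: 4.776×10^14 kg.
Fraction required = 7.955×10^12 / 4.776×10^14 = 0.0167 → 1.67 %.

≈ 1.67 %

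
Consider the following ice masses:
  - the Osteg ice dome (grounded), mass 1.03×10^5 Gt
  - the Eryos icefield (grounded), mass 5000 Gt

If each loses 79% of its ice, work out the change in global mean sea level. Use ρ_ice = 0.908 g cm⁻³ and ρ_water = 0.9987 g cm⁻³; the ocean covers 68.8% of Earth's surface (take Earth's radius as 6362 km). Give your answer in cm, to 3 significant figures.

≈ 24.4 cm

Osteg: 0.79 × 1.03×10^5 Gt = 8.137×10^16 kg; dividing by ρ_w = 0.9987 g cm⁻³ = 998.7 kg m⁻³ gives 8.148×10^13 m³ of water.
Eryos: 0.79 × 5000 Gt = 3.950×10^15 kg; dividing by ρ_w = 998.7 kg m⁻³ gives 3.955×10^12 m³ of water.
Total added water ≈ 8.543×10^13 m³ over 3.50×10^14 m² → Δh = 0.244 m = 24.4 cm.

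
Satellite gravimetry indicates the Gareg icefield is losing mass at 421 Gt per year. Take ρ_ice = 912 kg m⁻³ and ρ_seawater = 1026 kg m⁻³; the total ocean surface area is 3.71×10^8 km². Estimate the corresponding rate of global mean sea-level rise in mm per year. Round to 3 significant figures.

ρ_w = 1026 kg m⁻³. Annual water volume added = 421 Gt / ρ_w = 4.210×10^14 kg / 1026 kg m⁻³ = 4.103×10^11 m³.
Δh per year = 4.103×10^11 / 3.71×10^14 = 1.11×10^-3 m = 1.11 mm.

≈ 1.11 mm/yr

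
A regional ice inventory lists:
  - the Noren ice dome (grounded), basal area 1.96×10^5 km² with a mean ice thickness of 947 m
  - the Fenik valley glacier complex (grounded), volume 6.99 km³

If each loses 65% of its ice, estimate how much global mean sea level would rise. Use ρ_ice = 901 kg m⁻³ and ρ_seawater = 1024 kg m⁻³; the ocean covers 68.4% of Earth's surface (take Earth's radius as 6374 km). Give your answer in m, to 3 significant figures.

Noren: ice volume = 1.96×10^5 km² × 947 m = 1.856×10^5 km³; 0.65 × 1.856×10^5 × (901/1024) = 1.062×10^5 km³ of water.
Fenik: 0.65 × 6.99 km³ × (901/1024) = 3.998 km³ of water.
Total added water ≈ 1.062×10^14 m³ over 3.49×10^14 m² → Δh = 0.304 m.

≈ 0.304 m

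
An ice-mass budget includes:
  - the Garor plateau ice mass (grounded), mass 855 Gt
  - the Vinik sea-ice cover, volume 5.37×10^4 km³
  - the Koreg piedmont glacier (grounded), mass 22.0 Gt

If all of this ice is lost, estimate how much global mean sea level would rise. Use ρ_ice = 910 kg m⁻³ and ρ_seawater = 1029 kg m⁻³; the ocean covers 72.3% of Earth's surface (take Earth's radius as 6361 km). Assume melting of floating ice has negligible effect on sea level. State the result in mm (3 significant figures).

Garor: 855 Gt = 8.550×10^14 kg; dividing by ρ_w = 1029 kg m⁻³ gives 8.309×10^11 m³ of water.
The Vinik sea-ice cover is floating and already displaces its own weight of water, so its melt adds essentially nothing to sea level.
Koreg: 22.0 Gt = 2.200×10^13 kg; dividing by ρ_w = 1029 kg m⁻³ gives 2.138×10^10 m³ of water.
Total added water ≈ 8.523×10^11 m³ over 3.68×10^14 m² → Δh = 2.32×10^-3 m = 2.32 mm.

≈ 2.32 mm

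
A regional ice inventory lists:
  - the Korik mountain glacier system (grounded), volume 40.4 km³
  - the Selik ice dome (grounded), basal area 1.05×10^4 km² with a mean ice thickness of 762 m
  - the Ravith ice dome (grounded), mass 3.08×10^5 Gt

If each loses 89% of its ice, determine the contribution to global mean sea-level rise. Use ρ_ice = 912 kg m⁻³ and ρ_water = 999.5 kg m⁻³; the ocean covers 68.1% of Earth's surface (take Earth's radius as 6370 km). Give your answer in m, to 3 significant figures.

Korik: 0.89 × 40.4 km³ × (912/999.5) = 32.81 km³ of water.
Selik: ice volume = 1.05×10^4 km² × 762 m = 8001 km³; 0.89 × 8001 × (912/999.5) = 6498 km³ of water.
Ravith: 0.89 × 3.08×10^5 Gt = 2.741×10^17 kg; dividing by ρ_w = 999.5 kg m⁻³ gives 2.743×10^14 m³ of water.
Total added water ≈ 2.808×10^14 m³ over 3.47×10^14 m² → Δh = 0.809 m.

≈ 0.809 m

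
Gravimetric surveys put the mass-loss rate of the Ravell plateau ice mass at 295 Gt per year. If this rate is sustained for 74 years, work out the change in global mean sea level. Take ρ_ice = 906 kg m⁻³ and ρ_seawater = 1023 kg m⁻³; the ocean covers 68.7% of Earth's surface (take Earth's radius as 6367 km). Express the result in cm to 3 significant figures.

Total mass lost = 295 Gt/yr × 74 yr = 2.183×10^4 Gt = 2.183×10^16 kg.
ρ_w = 1023 kg m⁻³, so water volume = 2.183×10^16 / 1023 = 2.134×10^13 m³.
Δh = 2.134×10^13 / 3.50×10^14 = 0.0610 m = 6.10 cm.

≈ 6.10 cm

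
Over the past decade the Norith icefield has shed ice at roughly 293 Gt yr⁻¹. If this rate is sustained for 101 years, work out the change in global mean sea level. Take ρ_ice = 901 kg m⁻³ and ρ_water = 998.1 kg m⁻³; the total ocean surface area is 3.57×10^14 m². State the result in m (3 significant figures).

Total mass lost = 293 Gt/yr × 101 yr = 2.959×10^4 Gt = 2.959×10^16 kg.
ρ_w = 998.1 kg m⁻³, so water volume = 2.959×10^16 / 998.1 = 2.965×10^13 m³.
Δh = 2.965×10^13 / 3.57×10^14 = 0.0831 m.

≈ 0.0831 m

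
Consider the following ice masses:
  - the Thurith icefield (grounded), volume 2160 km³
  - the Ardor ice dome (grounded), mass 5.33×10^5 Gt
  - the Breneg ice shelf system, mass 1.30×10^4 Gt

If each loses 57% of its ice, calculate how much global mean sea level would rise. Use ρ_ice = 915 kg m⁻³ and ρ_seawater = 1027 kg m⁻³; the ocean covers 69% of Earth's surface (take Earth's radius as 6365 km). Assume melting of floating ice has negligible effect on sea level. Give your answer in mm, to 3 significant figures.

≈ 845 mm

Thurith: 0.57 × 2160 km³ × (915/1027) = 1097 km³ of water.
Ardor: 0.57 × 5.33×10^5 Gt = 3.038×10^17 kg; dividing by ρ_w = 1027 kg m⁻³ gives 2.958×10^14 m³ of water.
The Breneg ice shelf system is floating and already displaces its own weight of water, so its melt adds essentially nothing to sea level.
Total added water ≈ 2.969×10^14 m³ over 3.51×10^14 m² → Δh = 0.845 m = 845 mm.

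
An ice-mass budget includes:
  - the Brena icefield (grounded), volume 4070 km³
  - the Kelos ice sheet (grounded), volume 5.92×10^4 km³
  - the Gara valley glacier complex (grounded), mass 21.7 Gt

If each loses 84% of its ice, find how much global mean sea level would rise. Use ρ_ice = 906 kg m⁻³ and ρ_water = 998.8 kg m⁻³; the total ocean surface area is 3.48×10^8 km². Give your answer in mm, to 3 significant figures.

Brena: 0.84 × 4070 km³ × (906/998.8) = 3101 km³ of water.
Kelos: 0.84 × 5.92×10^4 km³ × (906/998.8) = 4.511×10^4 km³ of water.
Gara: 0.84 × 21.7 Gt = 1.823×10^13 kg; dividing by ρ_w = 998.8 kg m⁻³ gives 1.825×10^10 m³ of water.
Total added water ≈ 4.823×10^13 m³ over 3.48×10^14 m² → Δh = 0.139 m = 139 mm.

≈ 139 mm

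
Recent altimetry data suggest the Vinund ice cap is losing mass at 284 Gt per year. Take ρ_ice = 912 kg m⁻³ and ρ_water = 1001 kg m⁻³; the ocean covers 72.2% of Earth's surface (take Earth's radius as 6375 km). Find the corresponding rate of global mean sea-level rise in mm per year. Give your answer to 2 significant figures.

ρ_w = 1001 kg m⁻³. Annual water volume added = 284 Gt / ρ_w = 2.840×10^14 kg / 1001 kg m⁻³ = 2.837×10^11 m³.
Δh per year = 2.837×10^11 / 3.69×10^14 = 7.69×10^-4 m = 0.77 mm.

≈ 0.77 mm/yr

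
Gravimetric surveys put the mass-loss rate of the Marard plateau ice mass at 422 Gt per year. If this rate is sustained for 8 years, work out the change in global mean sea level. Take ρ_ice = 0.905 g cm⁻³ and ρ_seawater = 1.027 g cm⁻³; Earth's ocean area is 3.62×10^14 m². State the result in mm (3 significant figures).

≈ 9.08 mm

Total mass lost = 422 Gt/yr × 8 yr = 3376 Gt = 3.376×10^15 kg.
ρ_w = 1.027 g cm⁻³ = 1027 kg m⁻³, so water volume = 3.376×10^15 / 1027 = 3.287×10^12 m³.
Δh = 3.287×10^12 / 3.62×10^14 = 9.08×10^-3 m = 9.08 mm.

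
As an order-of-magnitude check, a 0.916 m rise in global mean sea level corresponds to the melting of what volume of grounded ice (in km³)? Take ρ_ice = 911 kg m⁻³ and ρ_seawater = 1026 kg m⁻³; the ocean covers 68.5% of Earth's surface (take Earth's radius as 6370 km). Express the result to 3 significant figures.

≈ 3.60×10^5 km³

Required water volume = Δh × A = 0.916 m × 3.49×10^14 m² = 3.199×10^14 m³ = 3.199×10^5 km³.
Ice volume = water volume × ρ_w/ρ_ice = 3.199×10^5 × 1026/911 = 3.60×10^5 km³.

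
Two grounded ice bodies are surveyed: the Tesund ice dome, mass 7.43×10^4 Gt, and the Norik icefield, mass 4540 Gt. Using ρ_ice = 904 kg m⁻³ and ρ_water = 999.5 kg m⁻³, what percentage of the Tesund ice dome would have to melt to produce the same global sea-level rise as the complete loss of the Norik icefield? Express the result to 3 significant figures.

≈ 6.11 %

Equal sea-level rise means equal mass of meltwater, i.e. equal mass of ice lost.
Ice mass of Norik: 4.540×10^15 kg; ice mass of Tesund: 7.430×10^16 kg.
Fraction required = 4.540×10^15 / 7.430×10^16 = 0.0611 → 6.11 %.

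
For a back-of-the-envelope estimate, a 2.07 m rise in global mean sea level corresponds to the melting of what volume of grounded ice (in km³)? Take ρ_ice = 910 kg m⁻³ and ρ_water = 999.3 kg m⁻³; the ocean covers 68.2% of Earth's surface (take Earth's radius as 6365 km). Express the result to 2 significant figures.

≈ 7.9×10^5 km³

Required water volume = Δh × A = 2.07 m × 3.47×10^14 m² = 7.187×10^14 m³ = 7.187×10^5 km³.
Ice volume = water volume × ρ_w/ρ_ice = 7.187×10^5 × 999.3/910 = 7.9×10^5 km³.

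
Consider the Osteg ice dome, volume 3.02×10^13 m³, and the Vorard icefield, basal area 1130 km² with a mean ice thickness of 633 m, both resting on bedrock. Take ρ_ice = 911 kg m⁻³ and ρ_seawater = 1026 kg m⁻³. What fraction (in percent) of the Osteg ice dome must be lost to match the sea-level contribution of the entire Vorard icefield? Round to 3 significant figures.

Equal sea-level rise means equal mass of meltwater, i.e. equal mass of ice lost.
Ice mass of Vorard: 6.516×10^14 kg; ice mass of Osteg: 2.751×10^16 kg.
Fraction required = 6.516×10^14 / 2.751×10^16 = 0.0237 → 2.37 %.

≈ 2.37 %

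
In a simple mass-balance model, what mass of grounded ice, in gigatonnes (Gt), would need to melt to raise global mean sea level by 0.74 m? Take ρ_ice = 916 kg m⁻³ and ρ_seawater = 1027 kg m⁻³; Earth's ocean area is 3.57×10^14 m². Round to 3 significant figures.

Required water volume = Δh × A = 0.74 m × 3.57×10^14 m² = 2.642×10^14 m³.
ρ_w = 1027 kg m⁻³, so the mass of water = 2.642×10^14 m³ × 1027 kg m⁻³ = 2.713×10^17 kg = 2.71×10^5 Gt (and the same mass of ice, by conservation).

≈ 2.71×10^5 Gt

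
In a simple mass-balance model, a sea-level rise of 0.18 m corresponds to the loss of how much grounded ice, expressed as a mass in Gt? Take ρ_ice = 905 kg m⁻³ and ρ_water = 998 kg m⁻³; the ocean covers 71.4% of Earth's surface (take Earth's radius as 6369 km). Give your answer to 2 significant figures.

≈ 6.5×10^4 Gt

Required water volume = Δh × A = 0.18 m × 3.64×10^14 m² = 6.551×10^13 m³.
ρ_w = 998 kg m⁻³, so the mass of water = 6.551×10^13 m³ × 998 kg m⁻³ = 6.538×10^16 kg = 6.5×10^4 Gt (and the same mass of ice, by conservation).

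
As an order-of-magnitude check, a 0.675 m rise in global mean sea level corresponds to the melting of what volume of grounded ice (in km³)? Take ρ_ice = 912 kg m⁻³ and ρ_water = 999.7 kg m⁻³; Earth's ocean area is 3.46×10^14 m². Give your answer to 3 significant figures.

Required water volume = Δh × A = 0.675 m × 3.46×10^14 m² = 2.336×10^14 m³ = 2.336×10^5 km³.
Ice volume = water volume × ρ_w/ρ_ice = 2.336×10^5 × 999.7/912 = 2.56×10^5 km³.

≈ 2.56×10^5 km³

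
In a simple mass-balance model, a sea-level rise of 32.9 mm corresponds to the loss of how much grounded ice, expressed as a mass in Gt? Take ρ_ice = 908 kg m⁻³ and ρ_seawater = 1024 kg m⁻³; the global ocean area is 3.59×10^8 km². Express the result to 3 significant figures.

≈ 1.21×10^4 Gt

Required water volume = Δh × A = 0.0329 m × 3.59×10^14 m² = 1.181×10^13 m³.
ρ_w = 1024 kg m⁻³, so the mass of water = 1.181×10^13 m³ × 1024 kg m⁻³ = 1.209×10^16 kg = 1.21×10^4 Gt (and the same mass of ice, by conservation).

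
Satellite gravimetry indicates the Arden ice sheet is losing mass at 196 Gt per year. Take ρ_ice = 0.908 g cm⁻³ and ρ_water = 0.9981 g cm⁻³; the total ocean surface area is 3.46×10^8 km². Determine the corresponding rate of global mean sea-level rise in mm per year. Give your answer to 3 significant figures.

≈ 0.568 mm/yr

ρ_w = 0.9981 g cm⁻³ = 998.1 kg m⁻³. Annual water volume added = 196 Gt / ρ_w = 1.960×10^14 kg / 998.1 kg m⁻³ = 1.964×10^11 m³.
Δh per year = 1.964×10^11 / 3.46×10^14 = 5.68×10^-4 m = 0.568 mm.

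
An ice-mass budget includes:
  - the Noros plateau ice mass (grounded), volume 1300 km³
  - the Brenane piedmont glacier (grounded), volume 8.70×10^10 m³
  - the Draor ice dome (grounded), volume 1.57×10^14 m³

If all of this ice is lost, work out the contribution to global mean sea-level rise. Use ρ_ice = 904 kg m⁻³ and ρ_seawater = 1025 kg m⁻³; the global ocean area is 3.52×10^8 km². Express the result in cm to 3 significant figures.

≈ 39.7 cm

Noros: 1300 km³ × (904/1025) = 1147 km³ of water.
Brenane: 8.70×10^10 m³ × (904/1025) = 7.673×10^10 m³ of water.
Draor: 1.57×10^14 m³ × (904/1025) = 1.385×10^14 m³ of water.
Total added water ≈ 1.397×10^14 m³ over 3.52×10^14 m² → Δh = 0.397 m = 39.7 cm.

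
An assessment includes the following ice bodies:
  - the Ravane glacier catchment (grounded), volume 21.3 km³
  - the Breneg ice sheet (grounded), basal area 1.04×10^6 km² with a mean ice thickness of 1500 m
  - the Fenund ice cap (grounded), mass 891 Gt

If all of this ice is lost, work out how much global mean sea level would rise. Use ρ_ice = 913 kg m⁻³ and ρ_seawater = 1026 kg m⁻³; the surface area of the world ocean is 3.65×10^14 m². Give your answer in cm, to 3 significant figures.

Ravane: 21.3 km³ × (913/1026) = 18.95 km³ of water.
Breneg: ice volume = 1.04×10^6 km² × 1500 m = 1.560×10^6 km³; 1.560×10^6 × (913/1026) = 1.388×10^6 km³ of water.
Fenund: 891 Gt = 8.910×10^14 kg; dividing by ρ_w = 1026 kg m⁻³ gives 8.684×10^11 m³ of water.
Total added water ≈ 1.389×10^15 m³ over 3.65×10^14 m² → Δh = 3.81 m = 381 cm.

≈ 381 cm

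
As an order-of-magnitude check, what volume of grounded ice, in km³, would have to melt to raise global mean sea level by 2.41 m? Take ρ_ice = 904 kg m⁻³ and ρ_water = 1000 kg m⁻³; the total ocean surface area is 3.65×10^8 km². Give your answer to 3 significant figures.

≈ 9.73×10^5 km³

Required water volume = Δh × A = 2.41 m × 3.65×10^14 m² = 8.796×10^14 m³ = 8.796×10^5 km³.
Ice volume = water volume × ρ_w/ρ_ice = 8.796×10^5 × 1000/904 = 9.73×10^5 km³.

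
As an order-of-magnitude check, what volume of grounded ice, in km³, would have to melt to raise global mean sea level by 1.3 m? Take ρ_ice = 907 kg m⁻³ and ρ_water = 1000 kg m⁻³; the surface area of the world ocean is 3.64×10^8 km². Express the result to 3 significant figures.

Required water volume = Δh × A = 1.3 m × 3.64×10^14 m² = 4.732×10^14 m³ = 4.732×10^5 km³.
Ice volume = water volume × ρ_w/ρ_ice = 4.732×10^5 × 1000/907 = 5.22×10^5 km³.

≈ 5.22×10^5 km³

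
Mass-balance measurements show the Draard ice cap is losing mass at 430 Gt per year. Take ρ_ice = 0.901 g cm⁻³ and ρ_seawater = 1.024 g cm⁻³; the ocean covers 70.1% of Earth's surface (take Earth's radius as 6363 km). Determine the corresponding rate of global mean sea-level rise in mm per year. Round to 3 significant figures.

≈ 1.18 mm/yr

ρ_w = 1.024 g cm⁻³ = 1024 kg m⁻³. Annual water volume added = 430 Gt / ρ_w = 4.300×10^14 kg / 1024 kg m⁻³ = 4.199×10^11 m³.
Δh per year = 4.199×10^11 / 3.57×10^14 = 1.18×10^-3 m = 1.18 mm.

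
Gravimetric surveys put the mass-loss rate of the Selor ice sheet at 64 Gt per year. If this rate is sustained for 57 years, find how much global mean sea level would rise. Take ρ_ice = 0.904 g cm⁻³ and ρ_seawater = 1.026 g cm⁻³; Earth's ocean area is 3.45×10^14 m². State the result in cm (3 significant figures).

≈ 1.03 cm

Total mass lost = 64 Gt/yr × 57 yr = 3648 Gt = 3.648×10^15 kg.
ρ_w = 1.026 g cm⁻³ = 1026 kg m⁻³, so water volume = 3.648×10^15 / 1026 = 3.556×10^12 m³.
Δh = 3.556×10^12 / 3.45×10^14 = 0.0103 m = 1.03 cm.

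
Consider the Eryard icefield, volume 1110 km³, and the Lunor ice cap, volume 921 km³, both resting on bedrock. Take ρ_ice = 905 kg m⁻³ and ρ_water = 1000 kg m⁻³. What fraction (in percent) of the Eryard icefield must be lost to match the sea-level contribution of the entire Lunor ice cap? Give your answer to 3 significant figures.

≈ 83.0 %

Equal sea-level rise means equal mass of meltwater, i.e. equal mass of ice lost.
Ice mass of Lunor: 8.335×10^14 kg; ice mass of Eryard: 1.005×10^15 kg.
Fraction required = 8.335×10^14 / 1.005×10^15 = 0.830 → 83.0 %.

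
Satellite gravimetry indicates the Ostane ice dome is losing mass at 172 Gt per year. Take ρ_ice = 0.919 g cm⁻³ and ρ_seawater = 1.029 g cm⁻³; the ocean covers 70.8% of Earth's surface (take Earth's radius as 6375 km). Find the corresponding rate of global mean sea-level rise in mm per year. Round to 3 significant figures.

≈ 0.462 mm/yr

ρ_w = 1.029 g cm⁻³ = 1029 kg m⁻³. Annual water volume added = 172 Gt / ρ_w = 1.720×10^14 kg / 1029 kg m⁻³ = 1.672×10^11 m³.
Δh per year = 1.672×10^11 / 3.62×10^14 = 4.62×10^-4 m = 0.462 mm.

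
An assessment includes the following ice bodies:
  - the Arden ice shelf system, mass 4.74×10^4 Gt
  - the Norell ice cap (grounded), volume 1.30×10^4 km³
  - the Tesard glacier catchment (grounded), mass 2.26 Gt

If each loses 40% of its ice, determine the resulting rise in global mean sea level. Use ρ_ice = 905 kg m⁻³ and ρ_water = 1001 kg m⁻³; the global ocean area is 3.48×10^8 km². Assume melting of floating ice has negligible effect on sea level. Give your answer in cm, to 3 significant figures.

≈ 1.35 cm

The Arden ice shelf system is floating and already displaces its own weight of water, so its melt adds essentially nothing to sea level.
Norell: 0.4 × 1.30×10^4 km³ × (905/1001) = 4701 km³ of water.
Tesard: 0.4 × 2.26 Gt = 9.040×10^11 kg; dividing by ρ_w = 1001 kg m⁻³ gives 9.031×10^8 m³ of water.
Total added water ≈ 4.702×10^12 m³ over 3.48×10^14 m² → Δh = 0.0135 m = 1.35 cm.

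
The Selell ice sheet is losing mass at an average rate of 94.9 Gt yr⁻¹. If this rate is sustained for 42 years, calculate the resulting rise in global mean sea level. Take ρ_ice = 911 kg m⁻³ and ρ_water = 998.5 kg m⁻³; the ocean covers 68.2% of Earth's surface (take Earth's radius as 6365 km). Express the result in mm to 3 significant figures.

Total mass lost = 94.9 Gt/yr × 42 yr = 3986 Gt = 3.986×10^15 kg.
ρ_w = 998.5 kg m⁻³, so water volume = 3.986×10^15 / 998.5 = 3.992×10^12 m³.
Δh = 3.992×10^12 / 3.47×10^14 = 0.0115 m = 11.5 mm.

≈ 11.5 mm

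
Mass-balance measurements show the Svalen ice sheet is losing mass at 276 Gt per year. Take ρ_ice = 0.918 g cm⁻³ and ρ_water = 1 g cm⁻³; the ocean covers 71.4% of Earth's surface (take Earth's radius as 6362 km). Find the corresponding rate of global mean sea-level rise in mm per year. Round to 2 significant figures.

ρ_w = 1 g cm⁻³ = 1000 kg m⁻³. Annual water volume added = 276 Gt / ρ_w = 2.760×10^14 kg / 1000 kg m⁻³ = 2.760×10^11 m³.
Δh per year = 2.760×10^11 / 3.63×10^14 = 7.60×10^-4 m = 0.76 mm.

≈ 0.76 mm/yr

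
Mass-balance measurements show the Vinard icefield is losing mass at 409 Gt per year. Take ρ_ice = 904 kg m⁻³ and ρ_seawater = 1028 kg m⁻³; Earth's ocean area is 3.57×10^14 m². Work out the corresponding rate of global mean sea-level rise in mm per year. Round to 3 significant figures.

ρ_w = 1028 kg m⁻³. Annual water volume added = 409 Gt / ρ_w = 4.090×10^14 kg / 1028 kg m⁻³ = 3.979×10^11 m³.
Δh per year = 3.979×10^11 / 3.57×10^14 = 1.11×10^-3 m = 1.11 mm.

≈ 1.11 mm/yr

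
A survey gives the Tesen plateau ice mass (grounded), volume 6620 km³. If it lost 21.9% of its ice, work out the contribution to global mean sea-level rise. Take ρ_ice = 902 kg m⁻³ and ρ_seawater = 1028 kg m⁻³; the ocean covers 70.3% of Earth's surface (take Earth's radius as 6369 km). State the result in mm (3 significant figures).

≈ 3.55 mm

Tesen: 0.219 × 6620 km³ × (902/1028) = 1272 km³ of water.
Spread over 3.58×10^14 m² of ocean, Δh = 1.272×10^12 / 3.58×10^14 = 3.55×10^-3 m = 3.55 mm.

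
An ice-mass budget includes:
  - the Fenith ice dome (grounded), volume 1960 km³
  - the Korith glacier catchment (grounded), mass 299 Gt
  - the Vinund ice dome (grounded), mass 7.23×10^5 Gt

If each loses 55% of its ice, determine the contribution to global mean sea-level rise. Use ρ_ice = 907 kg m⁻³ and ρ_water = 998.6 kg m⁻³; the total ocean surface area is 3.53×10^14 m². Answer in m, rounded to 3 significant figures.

≈ 1.13 m

Fenith: 0.55 × 1960 km³ × (907/998.6) = 979.1 km³ of water.
Korith: 0.55 × 299 Gt = 1.645×10^14 kg; dividing by ρ_w = 998.6 kg m⁻³ gives 1.647×10^11 m³ of water.
Vinund: 0.55 × 7.23×10^5 Gt = 3.977×10^17 kg; dividing by ρ_w = 998.6 kg m⁻³ gives 3.982×10^14 m³ of water.
Total added water ≈ 3.994×10^14 m³ over 3.53×10^14 m² → Δh = 1.13 m.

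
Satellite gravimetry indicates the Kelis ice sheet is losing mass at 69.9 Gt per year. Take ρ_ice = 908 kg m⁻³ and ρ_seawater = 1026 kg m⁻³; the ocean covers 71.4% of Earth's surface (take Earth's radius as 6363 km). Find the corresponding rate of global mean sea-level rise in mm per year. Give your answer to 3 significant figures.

≈ 0.188 mm/yr

ρ_w = 1026 kg m⁻³. Annual water volume added = 69.9 Gt / ρ_w = 6.990×10^13 kg / 1026 kg m⁻³ = 6.813×10^10 m³.
Δh per year = 6.813×10^10 / 3.63×10^14 = 1.88×10^-4 m = 0.188 mm.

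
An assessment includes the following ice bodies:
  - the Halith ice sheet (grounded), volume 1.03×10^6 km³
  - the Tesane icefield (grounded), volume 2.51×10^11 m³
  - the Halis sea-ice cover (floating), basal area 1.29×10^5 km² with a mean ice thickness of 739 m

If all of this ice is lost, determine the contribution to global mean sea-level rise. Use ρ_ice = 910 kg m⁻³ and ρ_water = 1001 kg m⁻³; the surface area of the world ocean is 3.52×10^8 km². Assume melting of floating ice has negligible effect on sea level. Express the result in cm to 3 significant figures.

≈ 266 cm

Halith: 1.03×10^6 km³ × (910/1001) = 9.364×10^5 km³ of water.
Tesane: 2.51×10^11 m³ × (910/1001) = 2.282×10^11 m³ of water.
The Halis sea-ice cover is floating and already displaces its own weight of water, so its melt adds essentially nothing to sea level.
Total added water ≈ 9.366×10^14 m³ over 3.52×10^14 m² → Δh = 2.66 m = 266 cm.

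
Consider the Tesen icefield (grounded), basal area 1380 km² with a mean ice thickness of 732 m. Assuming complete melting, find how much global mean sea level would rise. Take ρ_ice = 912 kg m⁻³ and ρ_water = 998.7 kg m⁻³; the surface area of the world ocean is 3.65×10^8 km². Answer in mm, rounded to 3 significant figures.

≈ 2.53 mm

Tesen: ice volume = 1380 km² × 732 m = 1010 km³; 1010 × (912/998.7) = 922.5 km³ of water.
Spread over 3.65×10^14 m² of ocean, Δh = 9.225×10^11 / 3.65×10^14 = 2.53×10^-3 m = 2.53 mm.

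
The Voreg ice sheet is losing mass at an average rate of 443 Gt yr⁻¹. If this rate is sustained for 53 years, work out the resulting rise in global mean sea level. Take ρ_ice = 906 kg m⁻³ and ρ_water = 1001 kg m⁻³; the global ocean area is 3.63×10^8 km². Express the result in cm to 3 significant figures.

≈ 6.46 cm

Total mass lost = 443 Gt/yr × 53 yr = 2.348×10^4 Gt = 2.348×10^16 kg.
ρ_w = 1001 kg m⁻³, so water volume = 2.348×10^16 / 1001 = 2.346×10^13 m³.
Δh = 2.346×10^13 / 3.63×10^14 = 0.0646 m = 6.46 cm.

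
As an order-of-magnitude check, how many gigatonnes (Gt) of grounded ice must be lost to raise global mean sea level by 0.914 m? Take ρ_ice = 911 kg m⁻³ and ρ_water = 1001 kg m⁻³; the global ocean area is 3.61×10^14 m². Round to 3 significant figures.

≈ 3.30×10^5 Gt

Required water volume = Δh × A = 0.914 m × 3.61×10^14 m² = 3.300×10^14 m³.
ρ_w = 1001 kg m⁻³, so the mass of water = 3.300×10^14 m³ × 1001 kg m⁻³ = 3.303×10^17 kg = 3.30×10^5 Gt (and the same mass of ice, by conservation).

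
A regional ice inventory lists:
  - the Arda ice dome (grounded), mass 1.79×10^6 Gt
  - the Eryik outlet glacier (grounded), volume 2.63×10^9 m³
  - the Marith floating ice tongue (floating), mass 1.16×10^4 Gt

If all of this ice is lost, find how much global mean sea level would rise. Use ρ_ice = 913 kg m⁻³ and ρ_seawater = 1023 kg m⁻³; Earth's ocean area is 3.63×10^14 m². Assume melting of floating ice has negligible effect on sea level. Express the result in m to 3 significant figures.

≈ 4.82 m

Arda: 1.79×10^6 Gt = 1.790×10^18 kg; dividing by ρ_w = 1023 kg m⁻³ gives 1.750×10^15 m³ of water.
Eryik: 2.63×10^9 m³ × (913/1023) = 2.347×10^9 m³ of water.
The Marith floating ice tongue is floating and already displaces its own weight of water, so its melt adds essentially nothing to sea level.
Total added water ≈ 1.750×10^15 m³ over 3.63×10^14 m² → Δh = 4.82 m.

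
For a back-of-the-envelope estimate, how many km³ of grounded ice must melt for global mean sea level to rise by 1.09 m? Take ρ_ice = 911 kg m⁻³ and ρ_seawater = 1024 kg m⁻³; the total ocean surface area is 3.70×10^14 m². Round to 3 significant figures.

≈ 4.53×10^5 km³

Required water volume = Δh × A = 1.09 m × 3.70×10^14 m² = 4.033×10^14 m³ = 4.033×10^5 km³.
Ice volume = water volume × ρ_w/ρ_ice = 4.033×10^5 × 1024/911 = 4.53×10^5 km³.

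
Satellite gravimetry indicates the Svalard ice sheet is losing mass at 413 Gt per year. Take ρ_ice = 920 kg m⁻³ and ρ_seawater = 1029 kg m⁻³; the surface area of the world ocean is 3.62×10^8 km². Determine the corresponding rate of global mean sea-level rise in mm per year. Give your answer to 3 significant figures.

≈ 1.11 mm/yr

ρ_w = 1029 kg m⁻³. Annual water volume added = 413 Gt / ρ_w = 4.130×10^14 kg / 1029 kg m⁻³ = 4.014×10^11 m³.
Δh per year = 4.014×10^11 / 3.62×10^14 = 1.11×10^-3 m = 1.11 mm.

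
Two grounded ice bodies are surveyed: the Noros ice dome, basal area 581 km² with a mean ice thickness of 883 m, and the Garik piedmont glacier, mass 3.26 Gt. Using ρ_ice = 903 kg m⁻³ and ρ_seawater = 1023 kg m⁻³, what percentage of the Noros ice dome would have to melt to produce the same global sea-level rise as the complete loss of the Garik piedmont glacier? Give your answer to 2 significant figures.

Equal sea-level rise means equal mass of meltwater, i.e. equal mass of ice lost.
Ice mass of Garik: 3.260×10^12 kg; ice mass of Noros: 4.633×10^14 kg.
Fraction required = 3.260×10^12 / 4.633×10^14 = 7.04×10^-3 → 0.70 %.

≈ 0.70 %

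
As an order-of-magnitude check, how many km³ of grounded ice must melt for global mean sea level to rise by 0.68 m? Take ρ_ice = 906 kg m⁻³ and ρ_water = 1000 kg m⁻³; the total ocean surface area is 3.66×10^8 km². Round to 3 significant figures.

≈ 2.75×10^5 km³

Required water volume = Δh × A = 0.68 m × 3.66×10^14 m² = 2.489×10^14 m³ = 2.489×10^5 km³.
Ice volume = water volume × ρ_w/ρ_ice = 2.489×10^5 × 1000/906 = 2.75×10^5 km³.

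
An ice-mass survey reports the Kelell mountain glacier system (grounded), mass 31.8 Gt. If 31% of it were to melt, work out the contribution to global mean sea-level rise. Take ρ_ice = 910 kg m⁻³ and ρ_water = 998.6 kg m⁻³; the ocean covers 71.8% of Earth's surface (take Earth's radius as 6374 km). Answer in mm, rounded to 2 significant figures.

≈ 0.027 mm

Kelell: 0.31 × 31.8 Gt = 9.858×10^12 kg; dividing by ρ_w = 998.6 kg m⁻³ gives 9.872×10^9 m³ of water.
Spread over 3.67×10^14 m² of ocean, Δh = 9.872×10^9 / 3.67×10^14 = 2.69×10^-5 m = 0.027 mm.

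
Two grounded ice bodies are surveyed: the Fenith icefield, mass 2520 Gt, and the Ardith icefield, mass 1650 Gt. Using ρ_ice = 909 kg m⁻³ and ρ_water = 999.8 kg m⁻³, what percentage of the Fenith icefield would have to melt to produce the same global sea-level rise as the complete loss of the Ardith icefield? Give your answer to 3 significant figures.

≈ 65.5 %

Equal sea-level rise means equal mass of meltwater, i.e. equal mass of ice lost.
Ice mass of Ardith: 1.650×10^15 kg; ice mass of Fenith: 2.520×10^15 kg.
Fraction required = 1.650×10^15 / 2.520×10^15 = 0.655 → 65.5 %.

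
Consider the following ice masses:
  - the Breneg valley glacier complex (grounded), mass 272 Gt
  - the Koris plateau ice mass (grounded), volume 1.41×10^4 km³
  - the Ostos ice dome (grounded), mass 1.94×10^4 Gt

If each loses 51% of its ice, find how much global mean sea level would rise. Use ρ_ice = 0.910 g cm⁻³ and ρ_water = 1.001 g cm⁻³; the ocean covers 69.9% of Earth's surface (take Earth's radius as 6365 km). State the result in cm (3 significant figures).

Breneg: 0.51 × 272 Gt = 1.387×10^14 kg; dividing by ρ_w = 1.001 g cm⁻³ = 1001 kg m⁻³ gives 1.386×10^11 m³ of water.
Koris: 0.51 × 1.41×10^4 km³ × (910/1001) = 6537 km³ of water.
Ostos: 0.51 × 1.94×10^4 Gt = 9.894×10^15 kg; dividing by ρ_w = 1001 kg m⁻³ gives 9.884×10^12 m³ of water.
Total added water ≈ 1.656×10^13 m³ over 3.56×10^14 m² → Δh = 0.0465 m = 4.65 cm.

≈ 4.65 cm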